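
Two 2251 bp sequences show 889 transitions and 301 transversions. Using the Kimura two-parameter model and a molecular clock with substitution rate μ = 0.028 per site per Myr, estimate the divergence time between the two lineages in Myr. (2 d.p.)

P = 889/2251 ≈ 0.394936 and Q = 301/2251 ≈ 0.133718.
Under the Kimura two-parameter model, d = −½ ln(1 − 2P − Q) − ¼ ln(1 − 2Q).
1 − 2P − Q = 0.07641, giving −½ ln(0.07641) = 1.285821.
1 − 2Q = 0.732564, giving −¼ ln(0.732564) = 0.077801.
d = 1.285821 + 0.077801 = 1.363622.
Under a molecular clock d = 2μt, so t = d/(2μ) = 1.363622 / (2 × 0.028) = 24.35 Myr.

24.35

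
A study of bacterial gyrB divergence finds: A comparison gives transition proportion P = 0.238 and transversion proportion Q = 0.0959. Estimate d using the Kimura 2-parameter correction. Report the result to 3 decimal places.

Under the Kimura two-parameter model, d = −½ ln(1 − 2P − Q) − ¼ ln(1 − 2Q).
1 − 2P − Q = 0.4281, giving −½ ln(0.4281) = 0.424199.
1 − 2Q = 0.8082, giving −¼ ln(0.8082) = 0.053236.
d = 0.424199 + 0.053236 = 0.477435.

0.477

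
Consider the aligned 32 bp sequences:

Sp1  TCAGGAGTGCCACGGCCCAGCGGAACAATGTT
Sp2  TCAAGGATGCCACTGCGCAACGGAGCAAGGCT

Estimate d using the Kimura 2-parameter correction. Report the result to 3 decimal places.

0.368

Of 32 sites, 6 differences are transitions and 3 are transversions, so P = 6/32 = 0.1875 and Q = 3/32 = 0.09375.
Under the Kimura two-parameter model, d = −½ ln(1 − 2P − Q) − ¼ ln(1 − 2Q).
1 − 2P − Q = 0.53125, giving −½ ln(0.53125) = 0.316261.
1 − 2Q = 0.8125, giving −¼ ln(0.8125) = 0.051910.
d = 0.316261 + 0.051910 = 0.368171.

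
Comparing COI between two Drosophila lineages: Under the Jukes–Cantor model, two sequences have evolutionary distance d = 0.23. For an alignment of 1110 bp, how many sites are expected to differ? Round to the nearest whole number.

Invert JC69: p = (3/4)(1 − e^(−4d/3)) = 0.75 × (1 − e^(-0.306667)) = 0.75 × (1 − 0.735896) = 0.198078.
Expected differing sites = pL ≈ 0.198078 × 1110 = 219.86658 ≈ 220.

220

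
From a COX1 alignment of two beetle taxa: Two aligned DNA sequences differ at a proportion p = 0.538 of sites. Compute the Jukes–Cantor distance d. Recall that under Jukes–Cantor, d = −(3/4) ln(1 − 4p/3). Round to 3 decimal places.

0.948

d = −(3/4) ln(1 − 4p/3) = −0.75 ln(1 − 0.717333) = −0.75 ln(0.282667)
  = −0.75 × (-1.263486) = 0.947615 substitutions/site.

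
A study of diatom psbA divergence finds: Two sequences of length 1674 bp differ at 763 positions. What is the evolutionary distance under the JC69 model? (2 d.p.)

0.70

p = 763/1674 ≈ 0.455795.
d = −(3/4) ln(1 − 4p/3) = −0.75 ln(1 − 0.607727) = −0.75 ln(0.392273)
  = −0.75 × (-0.935797) = 0.701848 substitutions/site.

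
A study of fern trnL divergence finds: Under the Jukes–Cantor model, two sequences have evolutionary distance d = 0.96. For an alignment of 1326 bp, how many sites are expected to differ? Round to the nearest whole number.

718

Invert JC69: p = (3/4)(1 − e^(−4d/3)) = 0.75 × (1 − e^(-1.28)) = 0.75 × (1 − 0.278037) = 0.541472.
Expected differing sites = pL ≈ 0.541472 × 1326 = 717.991872 ≈ 718.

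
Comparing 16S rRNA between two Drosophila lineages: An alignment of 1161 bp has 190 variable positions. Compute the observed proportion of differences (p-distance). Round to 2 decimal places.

p = 190/1161 = 0.163652… ≈ 0.16 (to 2 d.p.).

0.16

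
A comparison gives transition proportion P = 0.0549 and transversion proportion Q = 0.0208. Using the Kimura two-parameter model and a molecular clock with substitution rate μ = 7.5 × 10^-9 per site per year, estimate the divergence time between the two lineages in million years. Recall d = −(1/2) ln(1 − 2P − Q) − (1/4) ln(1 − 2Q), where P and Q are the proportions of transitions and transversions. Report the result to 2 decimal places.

5.37

Under the Kimura two-parameter model, d = −½ ln(1 − 2P − Q) − ¼ ln(1 − 2Q).
1 − 2P − Q = 0.8694, giving −½ ln(0.8694) = 0.069976.
1 − 2Q = 0.9584, giving −¼ ln(0.9584) = 0.010623.
d = 0.069976 + 0.010623 = 0.080599.
Under a molecular clock d = 2μt, so t = d/(2μ) = 0.080599 / (2 × 7.5 × 10^-9) = 5.37 million years.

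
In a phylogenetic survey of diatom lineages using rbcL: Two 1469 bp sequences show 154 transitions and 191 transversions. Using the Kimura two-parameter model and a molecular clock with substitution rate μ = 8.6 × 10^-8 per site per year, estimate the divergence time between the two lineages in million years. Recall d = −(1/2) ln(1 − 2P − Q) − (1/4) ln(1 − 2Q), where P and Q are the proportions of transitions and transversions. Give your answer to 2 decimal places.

1.64

P = 154/1469 ≈ 0.104833 and Q = 191/1469 ≈ 0.13002.
Under the Kimura two-parameter model, d = −½ ln(1 − 2P − Q) − ¼ ln(1 − 2Q).
1 − 2P − Q = 0.660314, giving −½ ln(0.660314) = 0.207520.
1 − 2Q = 0.73996, giving −¼ ln(0.73996) = 0.075290.
d = 0.207520 + 0.075290 = 0.282810.
Under a molecular clock d = 2μt, so t = d/(2μ) = 0.282810 / (2 × 8.6 × 10^-8) = 1.64 million years.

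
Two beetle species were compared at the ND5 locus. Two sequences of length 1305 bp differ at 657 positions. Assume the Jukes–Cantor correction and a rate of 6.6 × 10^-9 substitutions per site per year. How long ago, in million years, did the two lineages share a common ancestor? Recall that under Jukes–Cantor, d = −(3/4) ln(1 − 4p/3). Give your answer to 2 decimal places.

63.21

p = 657/1305 ≈ 0.503448.
d = −(3/4) ln(1 − 4p/3) = −0.75 ln(1 − 0.671264) = −0.75 ln(0.328736)
  = −0.75 × (-1.112500) = 0.834375 substitutions/site.
Under a molecular clock d = 2μt, so t = d/(2μ) = 0.834375 / (2 × 6.6 × 10^-9) = 63.21 million years.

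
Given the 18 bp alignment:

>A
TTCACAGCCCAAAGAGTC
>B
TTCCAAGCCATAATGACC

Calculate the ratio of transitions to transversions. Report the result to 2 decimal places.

Transitions are A↔G and C↔T; transversions are all other mismatches.
Transitions: 3. Transversions: 5.
R = 3/5 = 0.60.

0.60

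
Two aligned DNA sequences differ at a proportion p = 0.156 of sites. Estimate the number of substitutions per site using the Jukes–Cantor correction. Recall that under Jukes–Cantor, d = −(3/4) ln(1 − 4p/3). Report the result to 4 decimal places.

0.1749

d = −(3/4) ln(1 − 4p/3) = −0.75 ln(1 − 0.208) = −0.75 ln(0.792)
  = −0.75 × (-0.233194) = 0.174896 substitutions/site.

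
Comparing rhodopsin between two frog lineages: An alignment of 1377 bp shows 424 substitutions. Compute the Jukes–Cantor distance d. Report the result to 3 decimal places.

p = 424/1377 ≈ 0.307916.
d = −(3/4) ln(1 − 4p/3) = −0.75 ln(1 − 0.410555) = −0.75 ln(0.589445)
  = −0.75 × (-0.528574) = 0.396431 substitutions/site.

0.396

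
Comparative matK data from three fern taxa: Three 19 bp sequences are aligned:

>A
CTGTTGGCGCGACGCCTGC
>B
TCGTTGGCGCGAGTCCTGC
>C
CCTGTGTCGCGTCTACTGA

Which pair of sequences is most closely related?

A and B

A–B: 4/19 differ, p = 0.211, d = 0.247.
A–C: 8/19 differ, p = 0.421, d = 0.618.
B–C: 8/19 differ, p = 0.421, d = 0.618.
The smallest distance is between A and B.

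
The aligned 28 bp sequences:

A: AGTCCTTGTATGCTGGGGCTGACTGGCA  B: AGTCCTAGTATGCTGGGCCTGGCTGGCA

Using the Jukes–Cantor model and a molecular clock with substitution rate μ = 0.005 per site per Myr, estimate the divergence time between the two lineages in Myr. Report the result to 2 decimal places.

11.56

The sequences differ at 3 of 28 sites (7, 18, 22), so p = 3/28 ≈ 0.107143.
d = −(3/4) ln(1 − 4p/3) = −0.75 ln(1 − 0.142857) = −0.75 ln(0.857143)
  = −0.75 × (-0.154151) = 0.115613 substitutions/site.
Under a molecular clock d = 2μt, so t = d/(2μ) = 0.115613 / (2 × 0.005) = 11.56 Myr.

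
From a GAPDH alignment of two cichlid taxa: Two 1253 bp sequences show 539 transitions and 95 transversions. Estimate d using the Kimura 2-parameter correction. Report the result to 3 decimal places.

P = 539/1253 ≈ 0.430168 and Q = 95/1253 ≈ 0.075818.
Under the Kimura two-parameter model, d = −½ ln(1 − 2P − Q) − ¼ ln(1 − 2Q).
1 − 2P − Q = 0.063846, giving −½ ln(0.063846) = 1.375641.
1 − 2Q = 0.848364, giving −¼ ln(0.848364) = 0.041111.
d = 1.375641 + 0.041111 = 1.416752.

1.417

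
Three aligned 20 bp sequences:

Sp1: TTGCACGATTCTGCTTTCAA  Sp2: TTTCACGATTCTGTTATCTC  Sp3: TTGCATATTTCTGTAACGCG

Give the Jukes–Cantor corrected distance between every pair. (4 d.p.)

d(Sp1,Sp2) = 0.3041, d(Sp1,Sp3) = 0.8240, d(Sp2,Sp3) = 0.6872

Sp1–Sp2: 5/20 sites differ → p = 0.25, d = −0.75 ln(1 − 0.333333) = 0.304098 ≈ 0.3041.
Sp1–Sp3: 10/20 sites differ → p = 0.5, d = −0.75 ln(1 − 0.666667) = 0.823960 ≈ 0.8240.
Sp2–Sp3: 9/20 sites differ → p = 0.45, d = −0.75 ln(1 − 0.6) = 0.687218 ≈ 0.6872.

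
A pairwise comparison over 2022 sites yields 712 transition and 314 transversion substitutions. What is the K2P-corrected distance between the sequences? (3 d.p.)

1.074

P = 712/2022 ≈ 0.352127 and Q = 314/2022 ≈ 0.155292.
Under the Kimura two-parameter model, d = −½ ln(1 − 2P − Q) − ¼ ln(1 − 2Q).
1 − 2P − Q = 0.140454, giving −½ ln(0.140454) = 0.981438.
1 − 2Q = 0.689416, giving −¼ ln(0.689416) = 0.092978.
d = 0.981438 + 0.092978 = 1.074416.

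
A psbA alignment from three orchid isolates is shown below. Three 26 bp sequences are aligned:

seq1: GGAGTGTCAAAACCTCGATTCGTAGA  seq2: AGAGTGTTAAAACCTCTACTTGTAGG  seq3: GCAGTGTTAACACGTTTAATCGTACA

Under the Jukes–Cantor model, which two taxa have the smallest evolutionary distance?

seq1–seq2: 6/26 differ, p = 0.231, d = 0.276.
seq1–seq3: 8/26 differ, p = 0.308, d = 0.396.
seq2–seq3: 9/26 differ, p = 0.346, d = 0.464.
The smallest distance is between seq1 and seq2.

seq1 and seq2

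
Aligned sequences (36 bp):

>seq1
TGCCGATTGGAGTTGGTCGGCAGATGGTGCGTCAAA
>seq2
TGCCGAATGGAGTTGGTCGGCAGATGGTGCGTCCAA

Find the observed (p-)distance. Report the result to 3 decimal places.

0.056

The sequences differ at 2 of 36 positions (sites 7, 34).
p = 2/36 = 0.055555… ≈ 0.056 (to 3 d.p.).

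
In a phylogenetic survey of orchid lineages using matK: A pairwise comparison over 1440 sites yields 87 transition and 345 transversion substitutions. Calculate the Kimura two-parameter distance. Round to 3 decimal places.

0.387

P = 87/1440 ≈ 0.060417 and Q = 345/1440 ≈ 0.239583.
Under the Kimura two-parameter model, d = −½ ln(1 − 2P − Q) − ¼ ln(1 − 2Q).
1 − 2P − Q = 0.639583, giving −½ ln(0.639583) = 0.223469.
1 − 2Q = 0.520834, giving −¼ ln(0.520834) = 0.163081.
d = 0.223469 + 0.163081 = 0.386550.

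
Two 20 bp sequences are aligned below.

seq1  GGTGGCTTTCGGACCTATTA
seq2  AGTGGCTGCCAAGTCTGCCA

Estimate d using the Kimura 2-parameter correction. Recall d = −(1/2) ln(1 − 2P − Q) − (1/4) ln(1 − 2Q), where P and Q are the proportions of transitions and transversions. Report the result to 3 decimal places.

Of 20 sites, 9 differences are transitions and 1 are transversions, so P = 9/20 = 0.45 and Q = 1/20 = 0.05.
Under the Kimura two-parameter model, d = −½ ln(1 − 2P − Q) − ¼ ln(1 − 2Q).
1 − 2P − Q = 0.05, giving −½ ln(0.05) = 1.497866.
1 − 2Q = 0.9, giving −¼ ln(0.9) = 0.026340.
d = 1.497866 + 0.026340 = 1.524206.

1.524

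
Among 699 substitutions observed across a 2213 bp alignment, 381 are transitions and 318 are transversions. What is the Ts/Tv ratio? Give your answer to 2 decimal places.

R = 381/318 = 1.198113… ≈ 1.20 (to 2 d.p.).

1.20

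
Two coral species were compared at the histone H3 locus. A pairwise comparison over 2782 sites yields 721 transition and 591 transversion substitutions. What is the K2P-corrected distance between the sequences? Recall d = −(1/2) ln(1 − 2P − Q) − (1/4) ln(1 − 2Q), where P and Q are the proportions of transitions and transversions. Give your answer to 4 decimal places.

0.7944

P = 721/2782 ≈ 0.259166 and Q = 591/2782 ≈ 0.212437.
Under the Kimura two-parameter model, d = −½ ln(1 − 2P − Q) − ¼ ln(1 − 2Q).
1 − 2P − Q = 0.269231, giving −½ ln(0.269231) = 0.656093.
1 − 2Q = 0.575126, giving −¼ ln(0.575126) = 0.138292.
d = 0.656093 + 0.138292 = 0.794385.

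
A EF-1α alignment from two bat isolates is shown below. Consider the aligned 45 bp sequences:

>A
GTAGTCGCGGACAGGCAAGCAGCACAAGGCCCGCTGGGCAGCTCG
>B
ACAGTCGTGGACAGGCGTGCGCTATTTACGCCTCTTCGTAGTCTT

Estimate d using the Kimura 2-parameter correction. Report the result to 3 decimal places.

0.851

Of 45 sites, 12 differences are transitions and 10 are transversions, so P = 12/45 ≈ 0.266667 and Q = 10/45 ≈ 0.222222.
Under the Kimura two-parameter model, d = −½ ln(1 − 2P − Q) − ¼ ln(1 − 2Q).
1 − 2P − Q = 0.244444, giving −½ ln(0.244444) = 0.704385.
1 − 2Q = 0.555556, giving −¼ ln(0.555556) = 0.146946.
d = 0.704385 + 0.146946 = 0.851331.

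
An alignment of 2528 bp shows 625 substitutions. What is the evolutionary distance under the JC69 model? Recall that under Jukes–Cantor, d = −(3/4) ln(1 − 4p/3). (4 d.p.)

0.3000

p = 625/2528 ≈ 0.247231.
d = −(3/4) ln(1 − 4p/3) = −0.75 ln(1 − 0.329641) = −0.75 ln(0.670359)
  = −0.75 × (-0.399942) = 0.299957 substitutions/site.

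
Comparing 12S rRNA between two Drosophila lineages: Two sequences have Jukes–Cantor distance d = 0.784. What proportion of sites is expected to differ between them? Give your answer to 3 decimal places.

p = (3/4)(1 − e^(−4d/3)) = 0.75 × (1 − e^(-1.045333)) = 0.75 × (1 − 0.351575) = 0.486319.

0.486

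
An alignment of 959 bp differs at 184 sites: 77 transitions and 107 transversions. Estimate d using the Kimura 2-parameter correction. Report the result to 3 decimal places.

P = 77/959 ≈ 0.080292 and Q = 107/959 ≈ 0.111575.
Under the Kimura two-parameter model, d = −½ ln(1 − 2P − Q) − ¼ ln(1 − 2Q).
1 − 2P − Q = 0.727841, giving −½ ln(0.727841) = 0.158836.
1 − 2Q = 0.77685, giving −¼ ln(0.77685) = 0.063127.
d = 0.158836 + 0.063127 = 0.221963.

0.222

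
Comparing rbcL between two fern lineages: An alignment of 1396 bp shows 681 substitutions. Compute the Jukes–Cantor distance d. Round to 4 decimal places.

0.7883

p = 681/1396 ≈ 0.487822.
d = −(3/4) ln(1 − 4p/3) = −0.75 ln(1 − 0.650429) = −0.75 ln(0.349571)
  = −0.75 × (-1.051049) = 0.788287 substitutions/site.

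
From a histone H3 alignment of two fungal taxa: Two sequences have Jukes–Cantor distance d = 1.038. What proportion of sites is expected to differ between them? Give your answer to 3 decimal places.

p = (3/4)(1 − e^(−4d/3)) = 0.75 × (1 − e^(-1.384)) = 0.75 × (1 − 0.250574) = 0.562070.

0.562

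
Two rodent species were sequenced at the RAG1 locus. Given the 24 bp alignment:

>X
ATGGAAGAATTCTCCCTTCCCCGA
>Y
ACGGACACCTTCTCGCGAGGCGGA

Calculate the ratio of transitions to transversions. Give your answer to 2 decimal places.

0.22

Transitions are A↔G and C↔T; transversions are all other mismatches.
Transitions: 2. Transversions: 9.
R = 2/9 = 0.222222… ≈ 0.22 (to 2 d.p.).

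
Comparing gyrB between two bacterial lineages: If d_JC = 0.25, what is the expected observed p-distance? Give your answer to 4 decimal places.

0.2126

p = (3/4)(1 − e^(−4d/3)) = 0.75 × (1 − e^(-0.333333)) = 0.75 × (1 − 0.716532) = 0.212601.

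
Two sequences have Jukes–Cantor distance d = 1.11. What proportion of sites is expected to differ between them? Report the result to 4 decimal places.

0.5793

p = (3/4)(1 − e^(−4d/3)) = 0.75 × (1 − e^(-1.48)) = 0.75 × (1 − 0.227638) = 0.579272.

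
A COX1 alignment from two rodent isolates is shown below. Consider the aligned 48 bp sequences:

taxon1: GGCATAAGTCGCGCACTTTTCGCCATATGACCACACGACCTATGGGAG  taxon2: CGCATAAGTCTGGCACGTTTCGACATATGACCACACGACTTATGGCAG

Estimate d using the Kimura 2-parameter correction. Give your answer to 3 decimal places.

Of 48 sites, 1 differences are transitions and 6 are transversions, so P = 1/48 ≈ 0.020833 and Q = 6/48 = 0.125.
Under the Kimura two-parameter model, d = −½ ln(1 − 2P − Q) − ¼ ln(1 − 2Q).
1 − 2P − Q = 0.833334, giving −½ ln(0.833334) = 0.091160.
1 − 2Q = 0.75, giving −¼ ln(0.75) = 0.071921.
d = 0.091160 + 0.071921 = 0.163081.

0.163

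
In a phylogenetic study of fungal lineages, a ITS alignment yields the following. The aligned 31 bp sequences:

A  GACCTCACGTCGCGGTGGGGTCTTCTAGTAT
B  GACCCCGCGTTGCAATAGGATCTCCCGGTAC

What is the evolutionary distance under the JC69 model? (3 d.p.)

The sequences differ at 11 of 31 sites, so p = 11/31 ≈ 0.354839.
d = −(3/4) ln(1 − 4p/3) = −0.75 ln(1 − 0.473119) = −0.75 ln(0.526881)
  = −0.75 × (-0.640781) = 0.480586 substitutions/site.

0.481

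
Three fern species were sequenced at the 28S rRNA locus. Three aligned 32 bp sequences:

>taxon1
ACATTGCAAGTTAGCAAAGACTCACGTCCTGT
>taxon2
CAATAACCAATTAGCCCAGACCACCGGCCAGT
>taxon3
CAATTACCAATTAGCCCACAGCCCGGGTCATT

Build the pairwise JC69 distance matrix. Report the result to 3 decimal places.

taxon1–taxon2: 13/32 sites differ → p = 0.40625, d = −0.75 ln(1 − 0.541667) = 0.585119 ≈ 0.585.
taxon1–taxon3: 16/32 sites differ → p = 0.5, d = −0.75 ln(1 − 0.666667) = 0.823960 ≈ 0.824.
taxon2–taxon3: 7/32 sites differ → p = 0.21875, d = −0.75 ln(1 − 0.291667) = 0.258631 ≈ 0.259.

d(taxon1,taxon2) = 0.585, d(taxon1,taxon3) = 0.824, d(taxon2,taxon3) = 0.259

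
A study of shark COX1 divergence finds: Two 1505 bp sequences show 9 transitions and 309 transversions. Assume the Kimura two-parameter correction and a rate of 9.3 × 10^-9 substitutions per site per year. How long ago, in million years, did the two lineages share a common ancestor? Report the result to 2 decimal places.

P = 9/1505 ≈ 0.00598 and Q = 309/1505 ≈ 0.205316.
Under the Kimura two-parameter model, d = −½ ln(1 − 2P − Q) − ¼ ln(1 − 2Q).
1 − 2P − Q = 0.782724, giving −½ ln(0.782724) = 0.122488.
1 − 2Q = 0.589368, giving −¼ ln(0.589368) = 0.132176.
d = 0.122488 + 0.132176 = 0.254664.
Under a molecular clock d = 2μt, so t = d/(2μ) = 0.254664 / (2 × 9.3 × 10^-9) = 13.69 million years.

13.69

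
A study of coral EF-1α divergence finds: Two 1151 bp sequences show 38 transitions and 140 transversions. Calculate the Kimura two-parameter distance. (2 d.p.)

P = 38/1151 ≈ 0.033015 and Q = 140/1151 ≈ 0.121633.
Under the Kimura two-parameter model, d = −½ ln(1 − 2P − Q) − ¼ ln(1 − 2Q).
1 − 2P − Q = 0.812337, giving −½ ln(0.812337) = 0.103920.
1 − 2Q = 0.756734, giving −¼ ln(0.756734) = 0.069686.
d = 0.103920 + 0.069686 = 0.173606.

0.17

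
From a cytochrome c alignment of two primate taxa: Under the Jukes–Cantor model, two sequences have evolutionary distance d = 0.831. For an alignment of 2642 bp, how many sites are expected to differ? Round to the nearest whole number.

1327

Invert JC69: p = (3/4)(1 − e^(−4d/3)) = 0.75 × (1 − e^(-1.108)) = 0.75 × (1 − 0.330219) = 0.502336.
Expected differing sites = pL ≈ 0.502336 × 2642 = 1327.171712 ≈ 1327.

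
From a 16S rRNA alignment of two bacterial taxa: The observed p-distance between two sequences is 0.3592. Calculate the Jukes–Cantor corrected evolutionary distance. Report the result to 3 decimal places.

d = −(3/4) ln(1 − 4p/3) = −0.75 ln(1 − 0.478933) = −0.75 ln(0.521067)
  = −0.75 × (-0.651877) = 0.488908 substitutions/site.

0.489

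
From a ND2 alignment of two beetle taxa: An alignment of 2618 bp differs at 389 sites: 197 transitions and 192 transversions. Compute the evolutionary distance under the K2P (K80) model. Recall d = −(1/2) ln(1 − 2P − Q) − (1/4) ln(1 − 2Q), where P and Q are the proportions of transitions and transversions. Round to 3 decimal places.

0.166

P = 197/2618 ≈ 0.075248 and Q = 192/2618 ≈ 0.073338.
Under the Kimura two-parameter model, d = −½ ln(1 − 2P − Q) − ¼ ln(1 − 2Q).
1 − 2P − Q = 0.776166, giving −½ ln(0.776166) = 0.126694.
1 − 2Q = 0.853324, giving −¼ ln(0.853324) = 0.039654.
d = 0.126694 + 0.039654 = 0.166348.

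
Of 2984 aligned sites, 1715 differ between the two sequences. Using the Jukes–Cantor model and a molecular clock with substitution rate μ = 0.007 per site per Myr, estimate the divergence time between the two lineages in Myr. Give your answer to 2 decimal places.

p = 1715/2984 ≈ 0.574732.
d = −(3/4) ln(1 − 4p/3) = −0.75 ln(1 − 0.766309) = −0.75 ln(0.233691)
  = −0.75 × (-1.453756) = 1.090317 substitutions/site.
Under a molecular clock d = 2μt, so t = d/(2μ) = 1.090317 / (2 × 0.007) = 77.88 Myr.

77.88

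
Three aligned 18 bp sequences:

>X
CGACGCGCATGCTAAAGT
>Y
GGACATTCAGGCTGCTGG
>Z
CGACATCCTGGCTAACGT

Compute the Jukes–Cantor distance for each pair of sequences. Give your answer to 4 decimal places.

d(X,Y) = 0.8240, d(X,Z) = 0.4408, d(Y,Z) = 0.5482

X–Y: 9/18 sites differ → p = 0.5, d = −0.75 ln(1 − 0.666667) = 0.823960 ≈ 0.8240.
X–Z: 6/18 sites differ → p ≈ 0.333333, d = −0.75 ln(1 − 0.444444) = 0.440839 ≈ 0.4408.
Y–Z: 7/18 sites differ → p ≈ 0.388889, d = −0.75 ln(1 − 0.518519) = 0.548166 ≈ 0.5482.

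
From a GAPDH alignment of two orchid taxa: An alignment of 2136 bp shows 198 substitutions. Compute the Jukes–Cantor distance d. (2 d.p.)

0.10

p = 198/2136 ≈ 0.092697.
d = −(3/4) ln(1 − 4p/3) = −0.75 ln(1 − 0.123596) = −0.75 ln(0.876404)
  = −0.75 × (-0.131928) = 0.098946 substitutions/site.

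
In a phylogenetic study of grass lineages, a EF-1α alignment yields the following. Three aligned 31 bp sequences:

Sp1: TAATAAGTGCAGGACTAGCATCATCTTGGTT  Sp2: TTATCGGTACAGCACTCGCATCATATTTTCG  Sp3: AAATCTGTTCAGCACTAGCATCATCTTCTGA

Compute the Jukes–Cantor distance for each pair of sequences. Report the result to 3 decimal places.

Sp1–Sp2: 11/31 sites differ → p ≈ 0.354839, d = −0.75 ln(1 − 0.473119) = 0.480585 ≈ 0.481.
Sp1–Sp3: 9/31 sites differ → p ≈ 0.290323, d = −0.75 ln(1 − 0.387097) = 0.367161 ≈ 0.367.
Sp2–Sp3: 9/31 sites differ → p ≈ 0.290323, d = −0.75 ln(1 − 0.387097) = 0.367161 ≈ 0.367.

d(Sp1,Sp2) = 0.481, d(Sp1,Sp3) = 0.367, d(Sp2,Sp3) = 0.367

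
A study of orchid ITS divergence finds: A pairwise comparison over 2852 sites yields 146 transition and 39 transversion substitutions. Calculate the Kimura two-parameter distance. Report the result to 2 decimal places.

P = 146/2852 ≈ 0.051192 and Q = 39/2852 ≈ 0.013675.
Under the Kimura two-parameter model, d = −½ ln(1 − 2P − Q) − ¼ ln(1 − 2Q).
1 − 2P − Q = 0.883941, giving −½ ln(0.883941) = 0.061682.
1 − 2Q = 0.97265, giving −¼ ln(0.97265) = 0.006933.
d = 0.061682 + 0.006933 = 0.068615.

0.07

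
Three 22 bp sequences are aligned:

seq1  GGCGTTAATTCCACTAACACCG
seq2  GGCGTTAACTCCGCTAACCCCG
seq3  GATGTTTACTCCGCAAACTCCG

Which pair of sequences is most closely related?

seq1–seq2: 3/22 differ, p = 0.136, d = 0.151.
seq1–seq3: 7/22 differ, p = 0.318, d = 0.414.
seq2–seq3: 5/22 differ, p = 0.227, d = 0.271.
The smallest distance is between seq1 and seq2.

seq1 and seq2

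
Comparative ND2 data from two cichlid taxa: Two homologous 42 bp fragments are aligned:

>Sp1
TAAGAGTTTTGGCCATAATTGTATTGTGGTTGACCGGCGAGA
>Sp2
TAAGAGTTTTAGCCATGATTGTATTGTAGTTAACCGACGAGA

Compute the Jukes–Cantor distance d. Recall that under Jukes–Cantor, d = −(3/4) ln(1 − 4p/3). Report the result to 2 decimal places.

The sequences differ at 5 of 42 sites (11, 17, 28, 32, 37), so p = 5/42 ≈ 0.119048.
d = −(3/4) ln(1 − 4p/3) = −0.75 ln(1 − 0.158731) = −0.75 ln(0.841269)
  = −0.75 × (-0.172844) = 0.129633 substitutions/site.

0.13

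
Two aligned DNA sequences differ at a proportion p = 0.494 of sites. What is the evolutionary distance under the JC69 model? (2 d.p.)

0.81

d = −(3/4) ln(1 − 4p/3) = −0.75 ln(1 − 0.658667) = −0.75 ln(0.341333)
  = −0.75 × (-1.074897) = 0.806173 substitutions/site.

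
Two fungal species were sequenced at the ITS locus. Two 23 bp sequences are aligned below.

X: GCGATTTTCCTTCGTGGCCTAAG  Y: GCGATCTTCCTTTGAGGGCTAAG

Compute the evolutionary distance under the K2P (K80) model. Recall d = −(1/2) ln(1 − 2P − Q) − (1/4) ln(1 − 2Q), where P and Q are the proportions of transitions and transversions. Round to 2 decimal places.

Of 23 sites, 2 differences are transitions and 2 are transversions, so P = 2/23 ≈ 0.086957 and Q = 2/23 ≈ 0.086957.
Under the Kimura two-parameter model, d = −½ ln(1 − 2P − Q) − ¼ ln(1 − 2Q).
1 − 2P − Q = 0.739129, giving −½ ln(0.739129) = 0.151141.
1 − 2Q = 0.826086, giving −¼ ln(0.826086) = 0.047764.
d = 0.151141 + 0.047764 = 0.198905.

0.20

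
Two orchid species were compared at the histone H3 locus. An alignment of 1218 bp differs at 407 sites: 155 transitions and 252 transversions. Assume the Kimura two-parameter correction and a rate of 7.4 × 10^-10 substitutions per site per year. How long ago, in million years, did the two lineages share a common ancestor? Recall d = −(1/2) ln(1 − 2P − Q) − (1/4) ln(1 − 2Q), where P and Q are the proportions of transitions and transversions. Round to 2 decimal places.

299.27

P = 155/1218 ≈ 0.127258 and Q = 252/1218 ≈ 0.206897.
Under the Kimura two-parameter model, d = −½ ln(1 − 2P − Q) − ¼ ln(1 − 2Q).
1 − 2P − Q = 0.538587, giving −½ ln(0.538587) = 0.309403.
1 − 2Q = 0.586206, giving −¼ ln(0.586206) = 0.133521.
d = 0.309403 + 0.133521 = 0.442924.
Under a molecular clock d = 2μt, so t = d/(2μ) = 0.442924 / (2 × 7.4 × 10^-10) = 299.27 million years.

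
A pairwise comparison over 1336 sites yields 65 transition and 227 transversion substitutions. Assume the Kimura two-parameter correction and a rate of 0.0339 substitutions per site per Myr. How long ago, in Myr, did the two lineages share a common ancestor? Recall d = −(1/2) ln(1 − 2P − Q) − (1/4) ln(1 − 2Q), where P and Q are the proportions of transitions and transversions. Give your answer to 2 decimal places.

P = 65/1336 ≈ 0.048653 and Q = 227/1336 ≈ 0.16991.
Under the Kimura two-parameter model, d = −½ ln(1 − 2P − Q) − ¼ ln(1 − 2Q).
1 − 2P − Q = 0.732784, giving −½ ln(0.732784) = 0.155452.
1 − 2Q = 0.66018, giving −¼ ln(0.66018) = 0.103811.
d = 0.155452 + 0.103811 = 0.259263.
Under a molecular clock d = 2μt, so t = d/(2μ) = 0.259263 / (2 × 0.0339) = 3.82 Myr.

3.82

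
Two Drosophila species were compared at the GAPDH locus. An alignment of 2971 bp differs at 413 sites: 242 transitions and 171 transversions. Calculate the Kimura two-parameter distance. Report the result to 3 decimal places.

P = 242/2971 ≈ 0.081454 and Q = 171/2971 ≈ 0.057556.
Under the Kimura two-parameter model, d = −½ ln(1 − 2P − Q) − ¼ ln(1 − 2Q).
1 − 2P − Q = 0.779536, giving −½ ln(0.779536) = 0.124528.
1 − 2Q = 0.884888, giving −¼ ln(0.884888) = 0.030574.
d = 0.124528 + 0.030574 = 0.155102.

0.155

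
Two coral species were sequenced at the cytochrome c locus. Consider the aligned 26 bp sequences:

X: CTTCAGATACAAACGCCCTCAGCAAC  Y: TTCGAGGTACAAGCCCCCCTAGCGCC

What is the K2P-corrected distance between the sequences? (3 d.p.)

Of 26 sites, 7 differences are transitions and 3 are transversions, so P = 7/26 ≈ 0.269231 and Q = 3/26 ≈ 0.115385.
Under the Kimura two-parameter model, d = −½ ln(1 − 2P − Q) − ¼ ln(1 − 2Q).
1 − 2P − Q = 0.346153, giving −½ ln(0.346153) = 0.530437.
1 − 2Q = 0.76923, giving −¼ ln(0.76923) = 0.065591.
d = 0.530437 + 0.065591 = 0.596028.

0.596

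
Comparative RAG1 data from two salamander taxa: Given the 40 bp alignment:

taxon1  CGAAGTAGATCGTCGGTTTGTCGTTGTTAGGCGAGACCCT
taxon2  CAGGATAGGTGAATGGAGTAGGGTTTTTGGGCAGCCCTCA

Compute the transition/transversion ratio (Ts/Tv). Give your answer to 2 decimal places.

Transitions are A↔G and C↔T; transversions are all other mismatches.
Transitions: 12. Transversions: 10.
R = 12/10 = 1.20.

1.20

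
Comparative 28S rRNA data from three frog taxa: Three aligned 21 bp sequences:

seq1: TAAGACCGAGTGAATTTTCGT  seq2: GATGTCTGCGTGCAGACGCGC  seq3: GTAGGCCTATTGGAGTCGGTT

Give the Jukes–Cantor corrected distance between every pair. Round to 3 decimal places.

seq1–seq2: 11/21 sites differ → p ≈ 0.52381, d = −0.75 ln(1 − 0.698413) = 0.899023 ≈ 0.899.
seq1–seq3: 11/21 sites differ → p ≈ 0.52381, d = −0.75 ln(1 − 0.698413) = 0.899023 ≈ 0.899.
seq2–seq3: 12/21 sites differ → p ≈ 0.571429, d = −0.75 ln(1 − 0.761905) = 1.076314 ≈ 1.076.

d(seq1,seq2) = 0.899, d(seq1,seq3) = 0.899, d(seq2,seq3) = 1.076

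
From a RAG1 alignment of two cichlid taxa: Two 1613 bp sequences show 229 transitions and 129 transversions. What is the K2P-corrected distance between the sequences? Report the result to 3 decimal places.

0.270

P = 229/1613 ≈ 0.141971 and Q = 129/1613 ≈ 0.079975.
Under the Kimura two-parameter model, d = −½ ln(1 − 2P − Q) − ¼ ln(1 − 2Q).
1 − 2P − Q = 0.636083, giving −½ ln(0.636083) = 0.226213.
1 − 2Q = 0.84005, giving −¼ ln(0.84005) = 0.043573.
d = 0.226213 + 0.043573 = 0.269786.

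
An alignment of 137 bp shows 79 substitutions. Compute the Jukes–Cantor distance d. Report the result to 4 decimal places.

p = 79/137 ≈ 0.576642.
d = −(3/4) ln(1 − 4p/3) = −0.75 ln(1 − 0.768856) = −0.75 ln(0.231144)
  = −0.75 × (-1.464714) = 1.098536 substitutions/site.

1.0985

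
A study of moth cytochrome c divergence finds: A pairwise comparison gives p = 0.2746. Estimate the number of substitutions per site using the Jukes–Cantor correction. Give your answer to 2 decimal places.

d = −(3/4) ln(1 − 4p/3) = −0.75 ln(1 − 0.366133) = −0.75 ln(0.633867)
  = −0.75 × (-0.455916) = 0.341937 substitutions/site.

0.34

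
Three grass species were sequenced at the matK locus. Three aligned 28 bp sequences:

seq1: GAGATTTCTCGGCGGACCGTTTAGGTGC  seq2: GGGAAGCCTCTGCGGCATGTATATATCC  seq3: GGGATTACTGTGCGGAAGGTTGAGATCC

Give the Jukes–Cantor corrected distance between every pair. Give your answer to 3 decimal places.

seq1–seq2: 12/28 sites differ → p ≈ 0.428571, d = −0.75 ln(1 − 0.571428) = 0.635472 ≈ 0.635.
seq1–seq3: 9/28 sites differ → p ≈ 0.321429, d = −0.75 ln(1 − 0.428572) = 0.419713 ≈ 0.420.
seq2–seq3: 9/28 sites differ → p ≈ 0.321429, d = −0.75 ln(1 − 0.428572) = 0.419713 ≈ 0.420.

d(seq1,seq2) = 0.635, d(seq1,seq3) = 0.420, d(seq2,seq3) = 0.420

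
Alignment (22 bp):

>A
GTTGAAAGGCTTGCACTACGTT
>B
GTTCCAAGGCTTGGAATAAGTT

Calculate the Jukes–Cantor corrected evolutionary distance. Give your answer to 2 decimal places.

The sequences differ at 5 of 22 sites (4, 5, 14, 16, 19), so p = 5/22 ≈ 0.227273.
d = −(3/4) ln(1 − 4p/3) = −0.75 ln(1 − 0.303031) = −0.75 ln(0.696969)
  = −0.75 × (-0.361014) = 0.270761 substitutions/site.

0.27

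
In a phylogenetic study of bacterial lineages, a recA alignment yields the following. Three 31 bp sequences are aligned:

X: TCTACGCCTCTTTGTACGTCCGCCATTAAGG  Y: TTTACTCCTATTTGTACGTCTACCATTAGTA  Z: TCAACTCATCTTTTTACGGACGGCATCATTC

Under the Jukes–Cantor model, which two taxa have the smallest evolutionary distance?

X–Y: 8/31 differ, p = 0.258, d = 0.316.
X–Z: 11/31 differ, p = 0.355, d = 0.481.
Y–Z: 13/31 differ, p = 0.419, d = 0.614.
The smallest distance is between X and Y.

X and Y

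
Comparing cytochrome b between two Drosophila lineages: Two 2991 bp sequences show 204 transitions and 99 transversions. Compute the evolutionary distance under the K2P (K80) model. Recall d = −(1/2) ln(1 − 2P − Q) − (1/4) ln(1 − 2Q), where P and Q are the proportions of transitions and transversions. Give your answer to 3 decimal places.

0.110

P = 204/2991 ≈ 0.068205 and Q = 99/2991 ≈ 0.033099.
Under the Kimura two-parameter model, d = −½ ln(1 − 2P − Q) − ¼ ln(1 − 2Q).
1 − 2P − Q = 0.830491, giving −½ ln(0.830491) = 0.092869.
1 − 2Q = 0.933802, giving −¼ ln(0.933802) = 0.017123.
d = 0.092869 + 0.017123 = 0.109992.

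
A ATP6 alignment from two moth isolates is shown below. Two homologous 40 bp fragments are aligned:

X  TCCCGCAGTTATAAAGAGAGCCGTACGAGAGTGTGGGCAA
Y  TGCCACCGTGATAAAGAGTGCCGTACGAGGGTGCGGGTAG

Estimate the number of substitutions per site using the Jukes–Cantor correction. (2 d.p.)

0.27

The sequences differ at 9 of 40 sites (2, 5, 7, 10, 19, 30, 34, 38, 40), so p = 9/40 = 0.225.
d = −(3/4) ln(1 − 4p/3) = −0.75 ln(1 − 0.3) = −0.75 ln(0.7)
  = −0.75 × (-0.356675) = 0.267506 substitutions/site.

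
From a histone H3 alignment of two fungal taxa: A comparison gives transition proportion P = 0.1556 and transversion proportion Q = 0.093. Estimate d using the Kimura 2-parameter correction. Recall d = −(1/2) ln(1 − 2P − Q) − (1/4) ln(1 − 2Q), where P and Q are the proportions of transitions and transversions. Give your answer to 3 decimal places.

Under the Kimura two-parameter model, d = −½ ln(1 − 2P − Q) − ¼ ln(1 − 2Q).
1 − 2P − Q = 0.5958, giving −½ ln(0.5958) = 0.258925.
1 − 2Q = 0.814, giving −¼ ln(0.814) = 0.051449.
d = 0.258925 + 0.051449 = 0.310374.

0.310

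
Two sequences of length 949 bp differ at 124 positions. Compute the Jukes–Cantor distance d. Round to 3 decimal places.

p = 124/949 ≈ 0.130664.
d = −(3/4) ln(1 − 4p/3) = −0.75 ln(1 − 0.174219) = −0.75 ln(0.825781)
  = −0.75 × (-0.191426) = 0.143570 substitutions/site.

0.144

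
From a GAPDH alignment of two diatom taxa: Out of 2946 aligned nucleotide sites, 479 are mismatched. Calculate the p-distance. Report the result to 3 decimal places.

p = 479/2946 = 0.162593… ≈ 0.163 (to 3 d.p.).

0.163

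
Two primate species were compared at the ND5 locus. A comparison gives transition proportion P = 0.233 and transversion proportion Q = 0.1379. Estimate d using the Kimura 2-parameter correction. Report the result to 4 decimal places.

Under the Kimura two-parameter model, d = −½ ln(1 − 2P − Q) − ¼ ln(1 − 2Q).
1 − 2P − Q = 0.3961, giving −½ ln(0.3961) = 0.463044.
1 − 2Q = 0.7242, giving −¼ ln(0.7242) = 0.080672.
d = 0.463044 + 0.080672 = 0.543716.

0.5437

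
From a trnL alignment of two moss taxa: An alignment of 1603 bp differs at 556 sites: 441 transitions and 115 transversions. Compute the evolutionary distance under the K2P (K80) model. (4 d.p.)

P = 441/1603 ≈ 0.275109 and Q = 115/1603 ≈ 0.07174.
Under the Kimura two-parameter model, d = −½ ln(1 − 2P − Q) − ¼ ln(1 − 2Q).
1 − 2P − Q = 0.378042, giving −½ ln(0.378042) = 0.486375.
1 − 2Q = 0.85652, giving −¼ ln(0.85652) = 0.038719.
d = 0.486375 + 0.038719 = 0.525094.

0.5251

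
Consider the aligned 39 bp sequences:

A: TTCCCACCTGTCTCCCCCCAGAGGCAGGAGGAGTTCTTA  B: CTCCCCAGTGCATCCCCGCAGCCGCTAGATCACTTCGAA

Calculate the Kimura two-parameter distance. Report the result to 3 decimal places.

0.609

Of 39 sites, 3 differences are transitions and 13 are transversions, so P = 3/39 ≈ 0.076923 and Q = 13/39 ≈ 0.333333.
Under the Kimura two-parameter model, d = −½ ln(1 − 2P − Q) − ¼ ln(1 − 2Q).
1 − 2P − Q = 0.512821, giving −½ ln(0.512821) = 0.333914.
1 − 2Q = 0.333334, giving −¼ ln(0.333334) = 0.274653.
d = 0.333914 + 0.274653 = 0.608567.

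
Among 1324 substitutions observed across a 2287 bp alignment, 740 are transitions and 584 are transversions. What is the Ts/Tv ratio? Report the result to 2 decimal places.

1.27

R = 740/584 = 1.267123… ≈ 1.27 (to 2 d.p.).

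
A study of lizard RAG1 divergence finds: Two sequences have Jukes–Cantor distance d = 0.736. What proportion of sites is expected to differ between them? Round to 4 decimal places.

p = (3/4)(1 − e^(−4d/3)) = 0.75 × (1 − e^(-0.981333)) = 0.75 × (1 − 0.374811) = 0.468892.

0.4689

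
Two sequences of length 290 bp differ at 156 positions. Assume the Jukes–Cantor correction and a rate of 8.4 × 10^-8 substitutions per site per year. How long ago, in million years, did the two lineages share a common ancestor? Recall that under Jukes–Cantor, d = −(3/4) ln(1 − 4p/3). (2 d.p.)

5.64

p = 156/290 ≈ 0.537931.
d = −(3/4) ln(1 − 4p/3) = −0.75 ln(1 − 0.717241) = −0.75 ln(0.282759)
  = −0.75 × (-1.263160) = 0.947370 substitutions/site.
Under a molecular clock d = 2μt, so t = d/(2μ) = 0.947370 / (2 × 8.4 × 10^-8) = 5.64 million years.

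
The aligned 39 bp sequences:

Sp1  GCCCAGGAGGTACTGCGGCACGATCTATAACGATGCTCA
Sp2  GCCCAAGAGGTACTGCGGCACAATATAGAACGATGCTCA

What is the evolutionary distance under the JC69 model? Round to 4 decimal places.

0.1103

The sequences differ at 4 of 39 sites (6, 22, 25, 28), so p = 4/39 ≈ 0.102564.
d = −(3/4) ln(1 − 4p/3) = −0.75 ln(1 − 0.136752) = −0.75 ln(0.863248)
  = −0.75 × (-0.147053) = 0.110290 substitutions/site.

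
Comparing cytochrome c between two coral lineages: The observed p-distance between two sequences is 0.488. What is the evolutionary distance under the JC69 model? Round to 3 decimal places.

0.789

d = −(3/4) ln(1 − 4p/3) = −0.75 ln(1 − 0.650667) = −0.75 ln(0.349333)
  = −0.75 × (-1.051730) = 0.788798 substitutions/site.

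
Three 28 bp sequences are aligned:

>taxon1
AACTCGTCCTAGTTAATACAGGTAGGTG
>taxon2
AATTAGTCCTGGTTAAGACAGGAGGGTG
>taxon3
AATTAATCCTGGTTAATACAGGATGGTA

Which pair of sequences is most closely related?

taxon1–taxon2: 6/28 differ, p = 0.214, d = 0.252.
taxon1–taxon3: 7/28 differ, p = 0.250, d = 0.304.
taxon2–taxon3: 4/28 differ, p = 0.143, d = 0.158.
The smallest distance is between taxon2 and taxon3.

taxon2 and taxon3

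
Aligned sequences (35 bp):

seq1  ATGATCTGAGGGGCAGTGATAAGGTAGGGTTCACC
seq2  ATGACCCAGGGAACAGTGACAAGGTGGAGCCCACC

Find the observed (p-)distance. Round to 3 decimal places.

0.314

The sequences differ at 11 of 35 positions.
p = 11/35 = 0.314285… ≈ 0.314 (to 3 d.p.).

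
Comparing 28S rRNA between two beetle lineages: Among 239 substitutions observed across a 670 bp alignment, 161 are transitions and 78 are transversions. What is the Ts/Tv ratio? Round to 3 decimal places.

R = 161/78 = 2.064102… ≈ 2.064 (to 3 d.p.).

2.064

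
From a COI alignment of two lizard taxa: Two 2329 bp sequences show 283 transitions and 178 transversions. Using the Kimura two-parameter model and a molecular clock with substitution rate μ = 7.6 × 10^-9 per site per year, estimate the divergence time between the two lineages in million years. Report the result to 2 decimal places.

15.39

P = 283/2329 ≈ 0.121511 and Q = 178/2329 ≈ 0.076428.
Under the Kimura two-parameter model, d = −½ ln(1 − 2P − Q) − ¼ ln(1 − 2Q).
1 − 2P − Q = 0.68055, giving −½ ln(0.68055) = 0.192427.
1 − 2Q = 0.847144, giving −¼ ln(0.847144) = 0.041471.
d = 0.192427 + 0.041471 = 0.233898.
Under a molecular clock d = 2μt, so t = d/(2μ) = 0.233898 / (2 × 7.6 × 10^-9) = 15.39 million years.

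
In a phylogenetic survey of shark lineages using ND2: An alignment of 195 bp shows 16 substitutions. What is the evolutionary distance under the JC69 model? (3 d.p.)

0.087

p = 16/195 ≈ 0.082051.
d = −(3/4) ln(1 − 4p/3) = −0.75 ln(1 − 0.109401) = −0.75 ln(0.890599)
  = −0.75 × (-0.115861) = 0.086896 substitutions/site.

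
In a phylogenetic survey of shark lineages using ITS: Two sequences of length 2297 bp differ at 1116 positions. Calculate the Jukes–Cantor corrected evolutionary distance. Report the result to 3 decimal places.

p = 1116/2297 ≈ 0.485851.
d = −(3/4) ln(1 − 4p/3) = −0.75 ln(1 − 0.647801) = −0.75 ln(0.352199)
  = −0.75 × (-1.043559) = 0.782669 substitutions/site.

0.783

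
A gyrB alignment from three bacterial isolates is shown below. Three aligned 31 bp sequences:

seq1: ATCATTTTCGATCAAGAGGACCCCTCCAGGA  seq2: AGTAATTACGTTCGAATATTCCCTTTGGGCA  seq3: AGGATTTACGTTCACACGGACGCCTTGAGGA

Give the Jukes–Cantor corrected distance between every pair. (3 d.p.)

seq1–seq2: 16/31 sites differ → p ≈ 0.516129, d = −0.75 ln(1 − 0.688172) = 0.873978 ≈ 0.874.
seq1–seq3: 10/31 sites differ → p ≈ 0.322581, d = −0.75 ln(1 − 0.430108) = 0.421731 ≈ 0.422.
seq2–seq3: 12/31 sites differ → p ≈ 0.387097, d = −0.75 ln(1 − 0.516129) = 0.544453 ≈ 0.544.

d(seq1,seq2) = 0.874, d(seq1,seq3) = 0.422, d(seq2,seq3) = 0.544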